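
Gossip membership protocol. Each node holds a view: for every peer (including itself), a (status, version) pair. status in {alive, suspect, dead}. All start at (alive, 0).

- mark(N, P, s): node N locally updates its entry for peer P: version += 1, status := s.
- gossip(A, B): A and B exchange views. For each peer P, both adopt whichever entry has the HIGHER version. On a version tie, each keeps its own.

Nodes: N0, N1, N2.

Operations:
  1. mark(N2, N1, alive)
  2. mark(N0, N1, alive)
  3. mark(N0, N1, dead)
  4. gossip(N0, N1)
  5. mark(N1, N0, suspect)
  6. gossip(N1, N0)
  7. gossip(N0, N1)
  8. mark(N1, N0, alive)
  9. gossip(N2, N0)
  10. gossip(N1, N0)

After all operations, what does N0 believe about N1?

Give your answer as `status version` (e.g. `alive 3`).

Op 1: N2 marks N1=alive -> (alive,v1)
Op 2: N0 marks N1=alive -> (alive,v1)
Op 3: N0 marks N1=dead -> (dead,v2)
Op 4: gossip N0<->N1 -> N0.N0=(alive,v0) N0.N1=(dead,v2) N0.N2=(alive,v0) | N1.N0=(alive,v0) N1.N1=(dead,v2) N1.N2=(alive,v0)
Op 5: N1 marks N0=suspect -> (suspect,v1)
Op 6: gossip N1<->N0 -> N1.N0=(suspect,v1) N1.N1=(dead,v2) N1.N2=(alive,v0) | N0.N0=(suspect,v1) N0.N1=(dead,v2) N0.N2=(alive,v0)
Op 7: gossip N0<->N1 -> N0.N0=(suspect,v1) N0.N1=(dead,v2) N0.N2=(alive,v0) | N1.N0=(suspect,v1) N1.N1=(dead,v2) N1.N2=(alive,v0)
Op 8: N1 marks N0=alive -> (alive,v2)
Op 9: gossip N2<->N0 -> N2.N0=(suspect,v1) N2.N1=(dead,v2) N2.N2=(alive,v0) | N0.N0=(suspect,v1) N0.N1=(dead,v2) N0.N2=(alive,v0)
Op 10: gossip N1<->N0 -> N1.N0=(alive,v2) N1.N1=(dead,v2) N1.N2=(alive,v0) | N0.N0=(alive,v2) N0.N1=(dead,v2) N0.N2=(alive,v0)

Answer: dead 2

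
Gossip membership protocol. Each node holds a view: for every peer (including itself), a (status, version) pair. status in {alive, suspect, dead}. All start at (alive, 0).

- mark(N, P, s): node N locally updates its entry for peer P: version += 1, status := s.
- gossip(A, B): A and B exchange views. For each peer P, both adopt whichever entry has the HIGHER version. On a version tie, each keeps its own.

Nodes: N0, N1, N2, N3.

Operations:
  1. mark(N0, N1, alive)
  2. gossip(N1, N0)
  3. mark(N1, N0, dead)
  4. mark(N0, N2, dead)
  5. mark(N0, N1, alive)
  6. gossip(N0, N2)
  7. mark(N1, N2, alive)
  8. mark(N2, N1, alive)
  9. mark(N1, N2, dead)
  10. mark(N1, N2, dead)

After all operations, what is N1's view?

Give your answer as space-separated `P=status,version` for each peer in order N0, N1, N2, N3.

Op 1: N0 marks N1=alive -> (alive,v1)
Op 2: gossip N1<->N0 -> N1.N0=(alive,v0) N1.N1=(alive,v1) N1.N2=(alive,v0) N1.N3=(alive,v0) | N0.N0=(alive,v0) N0.N1=(alive,v1) N0.N2=(alive,v0) N0.N3=(alive,v0)
Op 3: N1 marks N0=dead -> (dead,v1)
Op 4: N0 marks N2=dead -> (dead,v1)
Op 5: N0 marks N1=alive -> (alive,v2)
Op 6: gossip N0<->N2 -> N0.N0=(alive,v0) N0.N1=(alive,v2) N0.N2=(dead,v1) N0.N3=(alive,v0) | N2.N0=(alive,v0) N2.N1=(alive,v2) N2.N2=(dead,v1) N2.N3=(alive,v0)
Op 7: N1 marks N2=alive -> (alive,v1)
Op 8: N2 marks N1=alive -> (alive,v3)
Op 9: N1 marks N2=dead -> (dead,v2)
Op 10: N1 marks N2=dead -> (dead,v3)

Answer: N0=dead,1 N1=alive,1 N2=dead,3 N3=alive,0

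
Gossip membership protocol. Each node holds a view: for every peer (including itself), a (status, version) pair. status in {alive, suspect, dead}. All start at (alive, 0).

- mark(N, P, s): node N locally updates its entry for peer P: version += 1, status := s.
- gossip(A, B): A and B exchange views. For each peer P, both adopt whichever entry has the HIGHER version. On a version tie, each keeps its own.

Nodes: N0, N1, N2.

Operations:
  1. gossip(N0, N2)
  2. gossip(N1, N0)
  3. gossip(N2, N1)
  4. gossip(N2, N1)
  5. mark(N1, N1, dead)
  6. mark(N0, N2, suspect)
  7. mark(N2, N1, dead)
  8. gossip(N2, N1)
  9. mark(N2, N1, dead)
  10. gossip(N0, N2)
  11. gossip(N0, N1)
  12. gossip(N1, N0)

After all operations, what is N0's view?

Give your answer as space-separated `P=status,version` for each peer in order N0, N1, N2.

Op 1: gossip N0<->N2 -> N0.N0=(alive,v0) N0.N1=(alive,v0) N0.N2=(alive,v0) | N2.N0=(alive,v0) N2.N1=(alive,v0) N2.N2=(alive,v0)
Op 2: gossip N1<->N0 -> N1.N0=(alive,v0) N1.N1=(alive,v0) N1.N2=(alive,v0) | N0.N0=(alive,v0) N0.N1=(alive,v0) N0.N2=(alive,v0)
Op 3: gossip N2<->N1 -> N2.N0=(alive,v0) N2.N1=(alive,v0) N2.N2=(alive,v0) | N1.N0=(alive,v0) N1.N1=(alive,v0) N1.N2=(alive,v0)
Op 4: gossip N2<->N1 -> N2.N0=(alive,v0) N2.N1=(alive,v0) N2.N2=(alive,v0) | N1.N0=(alive,v0) N1.N1=(alive,v0) N1.N2=(alive,v0)
Op 5: N1 marks N1=dead -> (dead,v1)
Op 6: N0 marks N2=suspect -> (suspect,v1)
Op 7: N2 marks N1=dead -> (dead,v1)
Op 8: gossip N2<->N1 -> N2.N0=(alive,v0) N2.N1=(dead,v1) N2.N2=(alive,v0) | N1.N0=(alive,v0) N1.N1=(dead,v1) N1.N2=(alive,v0)
Op 9: N2 marks N1=dead -> (dead,v2)
Op 10: gossip N0<->N2 -> N0.N0=(alive,v0) N0.N1=(dead,v2) N0.N2=(suspect,v1) | N2.N0=(alive,v0) N2.N1=(dead,v2) N2.N2=(suspect,v1)
Op 11: gossip N0<->N1 -> N0.N0=(alive,v0) N0.N1=(dead,v2) N0.N2=(suspect,v1) | N1.N0=(alive,v0) N1.N1=(dead,v2) N1.N2=(suspect,v1)
Op 12: gossip N1<->N0 -> N1.N0=(alive,v0) N1.N1=(dead,v2) N1.N2=(suspect,v1) | N0.N0=(alive,v0) N0.N1=(dead,v2) N0.N2=(suspect,v1)

Answer: N0=alive,0 N1=dead,2 N2=suspect,1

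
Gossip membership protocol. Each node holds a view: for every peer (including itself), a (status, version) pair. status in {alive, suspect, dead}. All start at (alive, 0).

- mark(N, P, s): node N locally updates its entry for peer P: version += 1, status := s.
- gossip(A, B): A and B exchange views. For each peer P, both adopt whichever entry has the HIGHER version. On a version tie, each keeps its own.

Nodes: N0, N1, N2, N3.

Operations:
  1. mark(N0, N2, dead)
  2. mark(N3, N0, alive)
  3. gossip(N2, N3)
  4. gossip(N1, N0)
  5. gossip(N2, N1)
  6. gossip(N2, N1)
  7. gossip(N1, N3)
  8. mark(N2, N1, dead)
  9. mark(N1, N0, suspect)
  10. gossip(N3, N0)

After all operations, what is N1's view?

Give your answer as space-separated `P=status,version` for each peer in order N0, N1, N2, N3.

Op 1: N0 marks N2=dead -> (dead,v1)
Op 2: N3 marks N0=alive -> (alive,v1)
Op 3: gossip N2<->N3 -> N2.N0=(alive,v1) N2.N1=(alive,v0) N2.N2=(alive,v0) N2.N3=(alive,v0) | N3.N0=(alive,v1) N3.N1=(alive,v0) N3.N2=(alive,v0) N3.N3=(alive,v0)
Op 4: gossip N1<->N0 -> N1.N0=(alive,v0) N1.N1=(alive,v0) N1.N2=(dead,v1) N1.N3=(alive,v0) | N0.N0=(alive,v0) N0.N1=(alive,v0) N0.N2=(dead,v1) N0.N3=(alive,v0)
Op 5: gossip N2<->N1 -> N2.N0=(alive,v1) N2.N1=(alive,v0) N2.N2=(dead,v1) N2.N3=(alive,v0) | N1.N0=(alive,v1) N1.N1=(alive,v0) N1.N2=(dead,v1) N1.N3=(alive,v0)
Op 6: gossip N2<->N1 -> N2.N0=(alive,v1) N2.N1=(alive,v0) N2.N2=(dead,v1) N2.N3=(alive,v0) | N1.N0=(alive,v1) N1.N1=(alive,v0) N1.N2=(dead,v1) N1.N3=(alive,v0)
Op 7: gossip N1<->N3 -> N1.N0=(alive,v1) N1.N1=(alive,v0) N1.N2=(dead,v1) N1.N3=(alive,v0) | N3.N0=(alive,v1) N3.N1=(alive,v0) N3.N2=(dead,v1) N3.N3=(alive,v0)
Op 8: N2 marks N1=dead -> (dead,v1)
Op 9: N1 marks N0=suspect -> (suspect,v2)
Op 10: gossip N3<->N0 -> N3.N0=(alive,v1) N3.N1=(alive,v0) N3.N2=(dead,v1) N3.N3=(alive,v0) | N0.N0=(alive,v1) N0.N1=(alive,v0) N0.N2=(dead,v1) N0.N3=(alive,v0)

Answer: N0=suspect,2 N1=alive,0 N2=dead,1 N3=alive,0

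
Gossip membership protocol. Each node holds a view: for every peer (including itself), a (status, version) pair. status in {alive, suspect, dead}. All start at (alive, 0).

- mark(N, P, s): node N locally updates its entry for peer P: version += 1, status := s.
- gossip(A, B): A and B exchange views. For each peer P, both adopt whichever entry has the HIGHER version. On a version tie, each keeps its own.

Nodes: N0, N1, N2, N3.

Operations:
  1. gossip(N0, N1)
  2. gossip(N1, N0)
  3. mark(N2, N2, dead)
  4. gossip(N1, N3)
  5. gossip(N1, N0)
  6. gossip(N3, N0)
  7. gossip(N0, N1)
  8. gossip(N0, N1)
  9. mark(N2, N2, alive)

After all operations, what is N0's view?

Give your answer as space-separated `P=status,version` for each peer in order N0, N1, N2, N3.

Answer: N0=alive,0 N1=alive,0 N2=alive,0 N3=alive,0

Derivation:
Op 1: gossip N0<->N1 -> N0.N0=(alive,v0) N0.N1=(alive,v0) N0.N2=(alive,v0) N0.N3=(alive,v0) | N1.N0=(alive,v0) N1.N1=(alive,v0) N1.N2=(alive,v0) N1.N3=(alive,v0)
Op 2: gossip N1<->N0 -> N1.N0=(alive,v0) N1.N1=(alive,v0) N1.N2=(alive,v0) N1.N3=(alive,v0) | N0.N0=(alive,v0) N0.N1=(alive,v0) N0.N2=(alive,v0) N0.N3=(alive,v0)
Op 3: N2 marks N2=dead -> (dead,v1)
Op 4: gossip N1<->N3 -> N1.N0=(alive,v0) N1.N1=(alive,v0) N1.N2=(alive,v0) N1.N3=(alive,v0) | N3.N0=(alive,v0) N3.N1=(alive,v0) N3.N2=(alive,v0) N3.N3=(alive,v0)
Op 5: gossip N1<->N0 -> N1.N0=(alive,v0) N1.N1=(alive,v0) N1.N2=(alive,v0) N1.N3=(alive,v0) | N0.N0=(alive,v0) N0.N1=(alive,v0) N0.N2=(alive,v0) N0.N3=(alive,v0)
Op 6: gossip N3<->N0 -> N3.N0=(alive,v0) N3.N1=(alive,v0) N3.N2=(alive,v0) N3.N3=(alive,v0) | N0.N0=(alive,v0) N0.N1=(alive,v0) N0.N2=(alive,v0) N0.N3=(alive,v0)
Op 7: gossip N0<->N1 -> N0.N0=(alive,v0) N0.N1=(alive,v0) N0.N2=(alive,v0) N0.N3=(alive,v0) | N1.N0=(alive,v0) N1.N1=(alive,v0) N1.N2=(alive,v0) N1.N3=(alive,v0)
Op 8: gossip N0<->N1 -> N0.N0=(alive,v0) N0.N1=(alive,v0) N0.N2=(alive,v0) N0.N3=(alive,v0) | N1.N0=(alive,v0) N1.N1=(alive,v0) N1.N2=(alive,v0) N1.N3=(alive,v0)
Op 9: N2 marks N2=alive -> (alive,v2)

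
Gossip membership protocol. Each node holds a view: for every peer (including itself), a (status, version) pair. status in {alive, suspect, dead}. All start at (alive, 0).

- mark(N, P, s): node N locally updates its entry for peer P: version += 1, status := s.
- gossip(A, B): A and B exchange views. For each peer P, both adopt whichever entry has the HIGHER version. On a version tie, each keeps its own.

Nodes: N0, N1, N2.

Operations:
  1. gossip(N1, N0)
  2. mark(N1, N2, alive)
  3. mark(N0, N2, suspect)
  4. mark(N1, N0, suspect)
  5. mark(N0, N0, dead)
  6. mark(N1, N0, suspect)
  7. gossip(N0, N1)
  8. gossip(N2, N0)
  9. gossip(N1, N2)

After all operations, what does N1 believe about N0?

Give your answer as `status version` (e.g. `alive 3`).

Op 1: gossip N1<->N0 -> N1.N0=(alive,v0) N1.N1=(alive,v0) N1.N2=(alive,v0) | N0.N0=(alive,v0) N0.N1=(alive,v0) N0.N2=(alive,v0)
Op 2: N1 marks N2=alive -> (alive,v1)
Op 3: N0 marks N2=suspect -> (suspect,v1)
Op 4: N1 marks N0=suspect -> (suspect,v1)
Op 5: N0 marks N0=dead -> (dead,v1)
Op 6: N1 marks N0=suspect -> (suspect,v2)
Op 7: gossip N0<->N1 -> N0.N0=(suspect,v2) N0.N1=(alive,v0) N0.N2=(suspect,v1) | N1.N0=(suspect,v2) N1.N1=(alive,v0) N1.N2=(alive,v1)
Op 8: gossip N2<->N0 -> N2.N0=(suspect,v2) N2.N1=(alive,v0) N2.N2=(suspect,v1) | N0.N0=(suspect,v2) N0.N1=(alive,v0) N0.N2=(suspect,v1)
Op 9: gossip N1<->N2 -> N1.N0=(suspect,v2) N1.N1=(alive,v0) N1.N2=(alive,v1) | N2.N0=(suspect,v2) N2.N1=(alive,v0) N2.N2=(suspect,v1)

Answer: suspect 2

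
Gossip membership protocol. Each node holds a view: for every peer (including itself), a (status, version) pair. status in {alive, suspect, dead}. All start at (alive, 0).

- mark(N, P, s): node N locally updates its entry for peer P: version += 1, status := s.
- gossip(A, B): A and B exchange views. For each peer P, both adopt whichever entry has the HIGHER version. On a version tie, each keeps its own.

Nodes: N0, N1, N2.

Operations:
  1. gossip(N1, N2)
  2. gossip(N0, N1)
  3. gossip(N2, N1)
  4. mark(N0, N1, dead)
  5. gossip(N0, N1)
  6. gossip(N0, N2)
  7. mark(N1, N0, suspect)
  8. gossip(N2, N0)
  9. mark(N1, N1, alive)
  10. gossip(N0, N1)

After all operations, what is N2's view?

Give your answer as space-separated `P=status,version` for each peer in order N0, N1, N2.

Answer: N0=alive,0 N1=dead,1 N2=alive,0

Derivation:
Op 1: gossip N1<->N2 -> N1.N0=(alive,v0) N1.N1=(alive,v0) N1.N2=(alive,v0) | N2.N0=(alive,v0) N2.N1=(alive,v0) N2.N2=(alive,v0)
Op 2: gossip N0<->N1 -> N0.N0=(alive,v0) N0.N1=(alive,v0) N0.N2=(alive,v0) | N1.N0=(alive,v0) N1.N1=(alive,v0) N1.N2=(alive,v0)
Op 3: gossip N2<->N1 -> N2.N0=(alive,v0) N2.N1=(alive,v0) N2.N2=(alive,v0) | N1.N0=(alive,v0) N1.N1=(alive,v0) N1.N2=(alive,v0)
Op 4: N0 marks N1=dead -> (dead,v1)
Op 5: gossip N0<->N1 -> N0.N0=(alive,v0) N0.N1=(dead,v1) N0.N2=(alive,v0) | N1.N0=(alive,v0) N1.N1=(dead,v1) N1.N2=(alive,v0)
Op 6: gossip N0<->N2 -> N0.N0=(alive,v0) N0.N1=(dead,v1) N0.N2=(alive,v0) | N2.N0=(alive,v0) N2.N1=(dead,v1) N2.N2=(alive,v0)
Op 7: N1 marks N0=suspect -> (suspect,v1)
Op 8: gossip N2<->N0 -> N2.N0=(alive,v0) N2.N1=(dead,v1) N2.N2=(alive,v0) | N0.N0=(alive,v0) N0.N1=(dead,v1) N0.N2=(alive,v0)
Op 9: N1 marks N1=alive -> (alive,v2)
Op 10: gossip N0<->N1 -> N0.N0=(suspect,v1) N0.N1=(alive,v2) N0.N2=(alive,v0) | N1.N0=(suspect,v1) N1.N1=(alive,v2) N1.N2=(alive,v0)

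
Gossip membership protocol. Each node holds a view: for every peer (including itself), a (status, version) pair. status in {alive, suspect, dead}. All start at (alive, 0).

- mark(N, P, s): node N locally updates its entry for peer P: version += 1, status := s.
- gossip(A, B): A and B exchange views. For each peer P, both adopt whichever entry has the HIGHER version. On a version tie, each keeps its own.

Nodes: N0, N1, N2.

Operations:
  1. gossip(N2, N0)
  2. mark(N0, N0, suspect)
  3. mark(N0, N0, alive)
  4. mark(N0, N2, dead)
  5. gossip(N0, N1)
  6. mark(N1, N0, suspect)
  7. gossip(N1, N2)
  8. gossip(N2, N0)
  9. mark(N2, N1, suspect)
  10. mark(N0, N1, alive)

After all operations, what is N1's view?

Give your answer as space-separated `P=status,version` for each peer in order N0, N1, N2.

Op 1: gossip N2<->N0 -> N2.N0=(alive,v0) N2.N1=(alive,v0) N2.N2=(alive,v0) | N0.N0=(alive,v0) N0.N1=(alive,v0) N0.N2=(alive,v0)
Op 2: N0 marks N0=suspect -> (suspect,v1)
Op 3: N0 marks N0=alive -> (alive,v2)
Op 4: N0 marks N2=dead -> (dead,v1)
Op 5: gossip N0<->N1 -> N0.N0=(alive,v2) N0.N1=(alive,v0) N0.N2=(dead,v1) | N1.N0=(alive,v2) N1.N1=(alive,v0) N1.N2=(dead,v1)
Op 6: N1 marks N0=suspect -> (suspect,v3)
Op 7: gossip N1<->N2 -> N1.N0=(suspect,v3) N1.N1=(alive,v0) N1.N2=(dead,v1) | N2.N0=(suspect,v3) N2.N1=(alive,v0) N2.N2=(dead,v1)
Op 8: gossip N2<->N0 -> N2.N0=(suspect,v3) N2.N1=(alive,v0) N2.N2=(dead,v1) | N0.N0=(suspect,v3) N0.N1=(alive,v0) N0.N2=(dead,v1)
Op 9: N2 marks N1=suspect -> (suspect,v1)
Op 10: N0 marks N1=alive -> (alive,v1)

Answer: N0=suspect,3 N1=alive,0 N2=dead,1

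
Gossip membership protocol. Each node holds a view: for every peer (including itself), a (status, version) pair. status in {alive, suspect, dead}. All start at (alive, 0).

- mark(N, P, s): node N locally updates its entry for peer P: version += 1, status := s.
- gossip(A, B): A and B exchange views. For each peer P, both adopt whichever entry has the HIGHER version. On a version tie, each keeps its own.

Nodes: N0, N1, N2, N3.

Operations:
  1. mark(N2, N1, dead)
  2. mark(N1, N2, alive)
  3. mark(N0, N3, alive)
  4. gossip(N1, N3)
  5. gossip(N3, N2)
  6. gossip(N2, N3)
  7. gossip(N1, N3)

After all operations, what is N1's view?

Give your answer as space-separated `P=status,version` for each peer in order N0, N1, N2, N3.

Op 1: N2 marks N1=dead -> (dead,v1)
Op 2: N1 marks N2=alive -> (alive,v1)
Op 3: N0 marks N3=alive -> (alive,v1)
Op 4: gossip N1<->N3 -> N1.N0=(alive,v0) N1.N1=(alive,v0) N1.N2=(alive,v1) N1.N3=(alive,v0) | N3.N0=(alive,v0) N3.N1=(alive,v0) N3.N2=(alive,v1) N3.N3=(alive,v0)
Op 5: gossip N3<->N2 -> N3.N0=(alive,v0) N3.N1=(dead,v1) N3.N2=(alive,v1) N3.N3=(alive,v0) | N2.N0=(alive,v0) N2.N1=(dead,v1) N2.N2=(alive,v1) N2.N3=(alive,v0)
Op 6: gossip N2<->N3 -> N2.N0=(alive,v0) N2.N1=(dead,v1) N2.N2=(alive,v1) N2.N3=(alive,v0) | N3.N0=(alive,v0) N3.N1=(dead,v1) N3.N2=(alive,v1) N3.N3=(alive,v0)
Op 7: gossip N1<->N3 -> N1.N0=(alive,v0) N1.N1=(dead,v1) N1.N2=(alive,v1) N1.N3=(alive,v0) | N3.N0=(alive,v0) N3.N1=(dead,v1) N3.N2=(alive,v1) N3.N3=(alive,v0)

Answer: N0=alive,0 N1=dead,1 N2=alive,1 N3=alive,0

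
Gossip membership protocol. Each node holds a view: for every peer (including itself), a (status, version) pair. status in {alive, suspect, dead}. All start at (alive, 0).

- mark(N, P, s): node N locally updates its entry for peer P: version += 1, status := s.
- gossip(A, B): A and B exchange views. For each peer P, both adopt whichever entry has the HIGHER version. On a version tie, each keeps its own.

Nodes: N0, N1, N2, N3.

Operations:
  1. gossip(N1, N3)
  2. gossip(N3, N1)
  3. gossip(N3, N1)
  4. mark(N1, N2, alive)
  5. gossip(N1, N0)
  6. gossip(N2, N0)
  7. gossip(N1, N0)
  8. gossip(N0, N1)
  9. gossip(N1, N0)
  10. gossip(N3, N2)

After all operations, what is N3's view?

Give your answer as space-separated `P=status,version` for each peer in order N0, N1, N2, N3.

Op 1: gossip N1<->N3 -> N1.N0=(alive,v0) N1.N1=(alive,v0) N1.N2=(alive,v0) N1.N3=(alive,v0) | N3.N0=(alive,v0) N3.N1=(alive,v0) N3.N2=(alive,v0) N3.N3=(alive,v0)
Op 2: gossip N3<->N1 -> N3.N0=(alive,v0) N3.N1=(alive,v0) N3.N2=(alive,v0) N3.N3=(alive,v0) | N1.N0=(alive,v0) N1.N1=(alive,v0) N1.N2=(alive,v0) N1.N3=(alive,v0)
Op 3: gossip N3<->N1 -> N3.N0=(alive,v0) N3.N1=(alive,v0) N3.N2=(alive,v0) N3.N3=(alive,v0) | N1.N0=(alive,v0) N1.N1=(alive,v0) N1.N2=(alive,v0) N1.N3=(alive,v0)
Op 4: N1 marks N2=alive -> (alive,v1)
Op 5: gossip N1<->N0 -> N1.N0=(alive,v0) N1.N1=(alive,v0) N1.N2=(alive,v1) N1.N3=(alive,v0) | N0.N0=(alive,v0) N0.N1=(alive,v0) N0.N2=(alive,v1) N0.N3=(alive,v0)
Op 6: gossip N2<->N0 -> N2.N0=(alive,v0) N2.N1=(alive,v0) N2.N2=(alive,v1) N2.N3=(alive,v0) | N0.N0=(alive,v0) N0.N1=(alive,v0) N0.N2=(alive,v1) N0.N3=(alive,v0)
Op 7: gossip N1<->N0 -> N1.N0=(alive,v0) N1.N1=(alive,v0) N1.N2=(alive,v1) N1.N3=(alive,v0) | N0.N0=(alive,v0) N0.N1=(alive,v0) N0.N2=(alive,v1) N0.N3=(alive,v0)
Op 8: gossip N0<->N1 -> N0.N0=(alive,v0) N0.N1=(alive,v0) N0.N2=(alive,v1) N0.N3=(alive,v0) | N1.N0=(alive,v0) N1.N1=(alive,v0) N1.N2=(alive,v1) N1.N3=(alive,v0)
Op 9: gossip N1<->N0 -> N1.N0=(alive,v0) N1.N1=(alive,v0) N1.N2=(alive,v1) N1.N3=(alive,v0) | N0.N0=(alive,v0) N0.N1=(alive,v0) N0.N2=(alive,v1) N0.N3=(alive,v0)
Op 10: gossip N3<->N2 -> N3.N0=(alive,v0) N3.N1=(alive,v0) N3.N2=(alive,v1) N3.N3=(alive,v0) | N2.N0=(alive,v0) N2.N1=(alive,v0) N2.N2=(alive,v1) N2.N3=(alive,v0)

Answer: N0=alive,0 N1=alive,0 N2=alive,1 N3=alive,0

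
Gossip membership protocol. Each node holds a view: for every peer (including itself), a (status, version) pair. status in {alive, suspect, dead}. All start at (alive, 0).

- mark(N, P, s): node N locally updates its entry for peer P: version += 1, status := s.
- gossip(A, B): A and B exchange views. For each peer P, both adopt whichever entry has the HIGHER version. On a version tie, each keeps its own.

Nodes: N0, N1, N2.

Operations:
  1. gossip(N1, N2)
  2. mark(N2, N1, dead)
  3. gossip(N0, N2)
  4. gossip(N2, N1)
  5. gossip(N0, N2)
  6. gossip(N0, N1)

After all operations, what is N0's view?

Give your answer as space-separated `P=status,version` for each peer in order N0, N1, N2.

Op 1: gossip N1<->N2 -> N1.N0=(alive,v0) N1.N1=(alive,v0) N1.N2=(alive,v0) | N2.N0=(alive,v0) N2.N1=(alive,v0) N2.N2=(alive,v0)
Op 2: N2 marks N1=dead -> (dead,v1)
Op 3: gossip N0<->N2 -> N0.N0=(alive,v0) N0.N1=(dead,v1) N0.N2=(alive,v0) | N2.N0=(alive,v0) N2.N1=(dead,v1) N2.N2=(alive,v0)
Op 4: gossip N2<->N1 -> N2.N0=(alive,v0) N2.N1=(dead,v1) N2.N2=(alive,v0) | N1.N0=(alive,v0) N1.N1=(dead,v1) N1.N2=(alive,v0)
Op 5: gossip N0<->N2 -> N0.N0=(alive,v0) N0.N1=(dead,v1) N0.N2=(alive,v0) | N2.N0=(alive,v0) N2.N1=(dead,v1) N2.N2=(alive,v0)
Op 6: gossip N0<->N1 -> N0.N0=(alive,v0) N0.N1=(dead,v1) N0.N2=(alive,v0) | N1.N0=(alive,v0) N1.N1=(dead,v1) N1.N2=(alive,v0)

Answer: N0=alive,0 N1=dead,1 N2=alive,0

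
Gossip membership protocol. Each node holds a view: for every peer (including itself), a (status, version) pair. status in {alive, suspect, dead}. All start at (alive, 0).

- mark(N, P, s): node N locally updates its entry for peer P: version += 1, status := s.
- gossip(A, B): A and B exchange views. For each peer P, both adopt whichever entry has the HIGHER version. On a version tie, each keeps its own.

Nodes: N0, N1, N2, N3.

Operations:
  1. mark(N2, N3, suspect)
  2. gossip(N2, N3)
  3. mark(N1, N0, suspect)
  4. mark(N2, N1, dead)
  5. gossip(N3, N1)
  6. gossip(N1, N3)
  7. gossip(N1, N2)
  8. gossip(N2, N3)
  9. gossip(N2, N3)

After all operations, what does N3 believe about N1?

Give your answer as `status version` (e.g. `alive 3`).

Answer: dead 1

Derivation:
Op 1: N2 marks N3=suspect -> (suspect,v1)
Op 2: gossip N2<->N3 -> N2.N0=(alive,v0) N2.N1=(alive,v0) N2.N2=(alive,v0) N2.N3=(suspect,v1) | N3.N0=(alive,v0) N3.N1=(alive,v0) N3.N2=(alive,v0) N3.N3=(suspect,v1)
Op 3: N1 marks N0=suspect -> (suspect,v1)
Op 4: N2 marks N1=dead -> (dead,v1)
Op 5: gossip N3<->N1 -> N3.N0=(suspect,v1) N3.N1=(alive,v0) N3.N2=(alive,v0) N3.N3=(suspect,v1) | N1.N0=(suspect,v1) N1.N1=(alive,v0) N1.N2=(alive,v0) N1.N3=(suspect,v1)
Op 6: gossip N1<->N3 -> N1.N0=(suspect,v1) N1.N1=(alive,v0) N1.N2=(alive,v0) N1.N3=(suspect,v1) | N3.N0=(suspect,v1) N3.N1=(alive,v0) N3.N2=(alive,v0) N3.N3=(suspect,v1)
Op 7: gossip N1<->N2 -> N1.N0=(suspect,v1) N1.N1=(dead,v1) N1.N2=(alive,v0) N1.N3=(suspect,v1) | N2.N0=(suspect,v1) N2.N1=(dead,v1) N2.N2=(alive,v0) N2.N3=(suspect,v1)
Op 8: gossip N2<->N3 -> N2.N0=(suspect,v1) N2.N1=(dead,v1) N2.N2=(alive,v0) N2.N3=(suspect,v1) | N3.N0=(suspect,v1) N3.N1=(dead,v1) N3.N2=(alive,v0) N3.N3=(suspect,v1)
Op 9: gossip N2<->N3 -> N2.N0=(suspect,v1) N2.N1=(dead,v1) N2.N2=(alive,v0) N2.N3=(suspect,v1) | N3.N0=(suspect,v1) N3.N1=(dead,v1) N3.N2=(alive,v0) N3.N3=(suspect,v1)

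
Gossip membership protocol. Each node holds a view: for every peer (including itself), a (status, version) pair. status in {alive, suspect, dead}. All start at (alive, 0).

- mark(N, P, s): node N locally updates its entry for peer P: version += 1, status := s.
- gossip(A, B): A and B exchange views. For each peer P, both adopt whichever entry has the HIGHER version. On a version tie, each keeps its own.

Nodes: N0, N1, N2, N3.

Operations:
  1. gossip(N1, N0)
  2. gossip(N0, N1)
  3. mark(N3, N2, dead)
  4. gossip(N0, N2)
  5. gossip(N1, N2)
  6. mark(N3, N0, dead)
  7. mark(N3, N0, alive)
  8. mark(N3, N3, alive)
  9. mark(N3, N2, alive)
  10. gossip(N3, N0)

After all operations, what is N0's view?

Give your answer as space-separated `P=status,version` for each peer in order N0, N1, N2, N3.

Op 1: gossip N1<->N0 -> N1.N0=(alive,v0) N1.N1=(alive,v0) N1.N2=(alive,v0) N1.N3=(alive,v0) | N0.N0=(alive,v0) N0.N1=(alive,v0) N0.N2=(alive,v0) N0.N3=(alive,v0)
Op 2: gossip N0<->N1 -> N0.N0=(alive,v0) N0.N1=(alive,v0) N0.N2=(alive,v0) N0.N3=(alive,v0) | N1.N0=(alive,v0) N1.N1=(alive,v0) N1.N2=(alive,v0) N1.N3=(alive,v0)
Op 3: N3 marks N2=dead -> (dead,v1)
Op 4: gossip N0<->N2 -> N0.N0=(alive,v0) N0.N1=(alive,v0) N0.N2=(alive,v0) N0.N3=(alive,v0) | N2.N0=(alive,v0) N2.N1=(alive,v0) N2.N2=(alive,v0) N2.N3=(alive,v0)
Op 5: gossip N1<->N2 -> N1.N0=(alive,v0) N1.N1=(alive,v0) N1.N2=(alive,v0) N1.N3=(alive,v0) | N2.N0=(alive,v0) N2.N1=(alive,v0) N2.N2=(alive,v0) N2.N3=(alive,v0)
Op 6: N3 marks N0=dead -> (dead,v1)
Op 7: N3 marks N0=alive -> (alive,v2)
Op 8: N3 marks N3=alive -> (alive,v1)
Op 9: N3 marks N2=alive -> (alive,v2)
Op 10: gossip N3<->N0 -> N3.N0=(alive,v2) N3.N1=(alive,v0) N3.N2=(alive,v2) N3.N3=(alive,v1) | N0.N0=(alive,v2) N0.N1=(alive,v0) N0.N2=(alive,v2) N0.N3=(alive,v1)

Answer: N0=alive,2 N1=alive,0 N2=alive,2 N3=alive,1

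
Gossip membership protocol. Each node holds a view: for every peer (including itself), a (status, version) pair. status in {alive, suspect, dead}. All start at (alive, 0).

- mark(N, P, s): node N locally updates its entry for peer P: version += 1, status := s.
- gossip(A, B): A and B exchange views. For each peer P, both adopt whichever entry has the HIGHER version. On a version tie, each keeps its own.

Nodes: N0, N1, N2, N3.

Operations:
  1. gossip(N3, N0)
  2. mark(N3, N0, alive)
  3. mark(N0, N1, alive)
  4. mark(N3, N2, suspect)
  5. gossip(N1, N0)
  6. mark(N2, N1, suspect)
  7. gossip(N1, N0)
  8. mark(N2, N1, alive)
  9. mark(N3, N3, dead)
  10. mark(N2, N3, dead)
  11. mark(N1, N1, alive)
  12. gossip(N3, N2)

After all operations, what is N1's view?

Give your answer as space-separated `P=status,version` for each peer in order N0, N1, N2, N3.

Op 1: gossip N3<->N0 -> N3.N0=(alive,v0) N3.N1=(alive,v0) N3.N2=(alive,v0) N3.N3=(alive,v0) | N0.N0=(alive,v0) N0.N1=(alive,v0) N0.N2=(alive,v0) N0.N3=(alive,v0)
Op 2: N3 marks N0=alive -> (alive,v1)
Op 3: N0 marks N1=alive -> (alive,v1)
Op 4: N3 marks N2=suspect -> (suspect,v1)
Op 5: gossip N1<->N0 -> N1.N0=(alive,v0) N1.N1=(alive,v1) N1.N2=(alive,v0) N1.N3=(alive,v0) | N0.N0=(alive,v0) N0.N1=(alive,v1) N0.N2=(alive,v0) N0.N3=(alive,v0)
Op 6: N2 marks N1=suspect -> (suspect,v1)
Op 7: gossip N1<->N0 -> N1.N0=(alive,v0) N1.N1=(alive,v1) N1.N2=(alive,v0) N1.N3=(alive,v0) | N0.N0=(alive,v0) N0.N1=(alive,v1) N0.N2=(alive,v0) N0.N3=(alive,v0)
Op 8: N2 marks N1=alive -> (alive,v2)
Op 9: N3 marks N3=dead -> (dead,v1)
Op 10: N2 marks N3=dead -> (dead,v1)
Op 11: N1 marks N1=alive -> (alive,v2)
Op 12: gossip N3<->N2 -> N3.N0=(alive,v1) N3.N1=(alive,v2) N3.N2=(suspect,v1) N3.N3=(dead,v1) | N2.N0=(alive,v1) N2.N1=(alive,v2) N2.N2=(suspect,v1) N2.N3=(dead,v1)

Answer: N0=alive,0 N1=alive,2 N2=alive,0 N3=alive,0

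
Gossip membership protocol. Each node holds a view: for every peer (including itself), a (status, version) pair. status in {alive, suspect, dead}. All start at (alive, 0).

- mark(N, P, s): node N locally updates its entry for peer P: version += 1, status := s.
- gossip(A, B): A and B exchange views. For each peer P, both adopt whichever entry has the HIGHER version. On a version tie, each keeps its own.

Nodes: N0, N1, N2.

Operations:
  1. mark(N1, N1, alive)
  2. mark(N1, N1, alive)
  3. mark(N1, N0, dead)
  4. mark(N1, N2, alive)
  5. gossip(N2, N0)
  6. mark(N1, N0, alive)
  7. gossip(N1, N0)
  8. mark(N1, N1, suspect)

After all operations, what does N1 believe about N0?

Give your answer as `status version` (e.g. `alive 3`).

Answer: alive 2

Derivation:
Op 1: N1 marks N1=alive -> (alive,v1)
Op 2: N1 marks N1=alive -> (alive,v2)
Op 3: N1 marks N0=dead -> (dead,v1)
Op 4: N1 marks N2=alive -> (alive,v1)
Op 5: gossip N2<->N0 -> N2.N0=(alive,v0) N2.N1=(alive,v0) N2.N2=(alive,v0) | N0.N0=(alive,v0) N0.N1=(alive,v0) N0.N2=(alive,v0)
Op 6: N1 marks N0=alive -> (alive,v2)
Op 7: gossip N1<->N0 -> N1.N0=(alive,v2) N1.N1=(alive,v2) N1.N2=(alive,v1) | N0.N0=(alive,v2) N0.N1=(alive,v2) N0.N2=(alive,v1)
Op 8: N1 marks N1=suspect -> (suspect,v3)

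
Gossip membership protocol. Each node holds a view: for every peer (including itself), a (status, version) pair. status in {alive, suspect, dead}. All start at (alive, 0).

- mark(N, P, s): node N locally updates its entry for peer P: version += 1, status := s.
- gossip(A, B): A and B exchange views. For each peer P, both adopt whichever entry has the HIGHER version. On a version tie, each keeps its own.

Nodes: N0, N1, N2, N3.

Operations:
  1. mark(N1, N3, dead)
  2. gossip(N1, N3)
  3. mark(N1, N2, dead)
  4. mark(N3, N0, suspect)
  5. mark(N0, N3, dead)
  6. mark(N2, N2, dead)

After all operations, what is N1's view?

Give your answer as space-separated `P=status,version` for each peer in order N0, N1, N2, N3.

Answer: N0=alive,0 N1=alive,0 N2=dead,1 N3=dead,1

Derivation:
Op 1: N1 marks N3=dead -> (dead,v1)
Op 2: gossip N1<->N3 -> N1.N0=(alive,v0) N1.N1=(alive,v0) N1.N2=(alive,v0) N1.N3=(dead,v1) | N3.N0=(alive,v0) N3.N1=(alive,v0) N3.N2=(alive,v0) N3.N3=(dead,v1)
Op 3: N1 marks N2=dead -> (dead,v1)
Op 4: N3 marks N0=suspect -> (suspect,v1)
Op 5: N0 marks N3=dead -> (dead,v1)
Op 6: N2 marks N2=dead -> (dead,v1)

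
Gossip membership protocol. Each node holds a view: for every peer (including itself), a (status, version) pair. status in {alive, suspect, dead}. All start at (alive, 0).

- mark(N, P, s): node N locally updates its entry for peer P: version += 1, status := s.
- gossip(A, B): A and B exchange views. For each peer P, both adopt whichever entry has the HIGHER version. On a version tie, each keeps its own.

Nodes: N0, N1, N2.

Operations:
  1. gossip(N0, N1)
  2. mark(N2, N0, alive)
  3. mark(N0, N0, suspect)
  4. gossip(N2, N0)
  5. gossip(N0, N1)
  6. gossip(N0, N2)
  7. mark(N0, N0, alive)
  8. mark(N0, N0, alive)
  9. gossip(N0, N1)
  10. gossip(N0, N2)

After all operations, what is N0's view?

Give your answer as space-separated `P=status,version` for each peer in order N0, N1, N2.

Answer: N0=alive,3 N1=alive,0 N2=alive,0

Derivation:
Op 1: gossip N0<->N1 -> N0.N0=(alive,v0) N0.N1=(alive,v0) N0.N2=(alive,v0) | N1.N0=(alive,v0) N1.N1=(alive,v0) N1.N2=(alive,v0)
Op 2: N2 marks N0=alive -> (alive,v1)
Op 3: N0 marks N0=suspect -> (suspect,v1)
Op 4: gossip N2<->N0 -> N2.N0=(alive,v1) N2.N1=(alive,v0) N2.N2=(alive,v0) | N0.N0=(suspect,v1) N0.N1=(alive,v0) N0.N2=(alive,v0)
Op 5: gossip N0<->N1 -> N0.N0=(suspect,v1) N0.N1=(alive,v0) N0.N2=(alive,v0) | N1.N0=(suspect,v1) N1.N1=(alive,v0) N1.N2=(alive,v0)
Op 6: gossip N0<->N2 -> N0.N0=(suspect,v1) N0.N1=(alive,v0) N0.N2=(alive,v0) | N2.N0=(alive,v1) N2.N1=(alive,v0) N2.N2=(alive,v0)
Op 7: N0 marks N0=alive -> (alive,v2)
Op 8: N0 marks N0=alive -> (alive,v3)
Op 9: gossip N0<->N1 -> N0.N0=(alive,v3) N0.N1=(alive,v0) N0.N2=(alive,v0) | N1.N0=(alive,v3) N1.N1=(alive,v0) N1.N2=(alive,v0)
Op 10: gossip N0<->N2 -> N0.N0=(alive,v3) N0.N1=(alive,v0) N0.N2=(alive,v0) | N2.N0=(alive,v3) N2.N1=(alive,v0) N2.N2=(alive,v0)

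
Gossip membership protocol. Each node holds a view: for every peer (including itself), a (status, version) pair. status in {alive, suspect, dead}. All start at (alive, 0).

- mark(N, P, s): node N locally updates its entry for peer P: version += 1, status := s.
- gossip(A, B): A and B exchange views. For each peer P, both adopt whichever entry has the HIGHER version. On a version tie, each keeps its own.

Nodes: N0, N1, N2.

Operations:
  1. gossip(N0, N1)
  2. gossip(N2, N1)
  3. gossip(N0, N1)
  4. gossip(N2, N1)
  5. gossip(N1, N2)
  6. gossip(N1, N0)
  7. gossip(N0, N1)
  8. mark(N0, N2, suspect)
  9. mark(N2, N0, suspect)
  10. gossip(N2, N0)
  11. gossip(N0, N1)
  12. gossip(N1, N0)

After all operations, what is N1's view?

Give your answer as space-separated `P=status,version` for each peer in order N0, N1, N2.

Op 1: gossip N0<->N1 -> N0.N0=(alive,v0) N0.N1=(alive,v0) N0.N2=(alive,v0) | N1.N0=(alive,v0) N1.N1=(alive,v0) N1.N2=(alive,v0)
Op 2: gossip N2<->N1 -> N2.N0=(alive,v0) N2.N1=(alive,v0) N2.N2=(alive,v0) | N1.N0=(alive,v0) N1.N1=(alive,v0) N1.N2=(alive,v0)
Op 3: gossip N0<->N1 -> N0.N0=(alive,v0) N0.N1=(alive,v0) N0.N2=(alive,v0) | N1.N0=(alive,v0) N1.N1=(alive,v0) N1.N2=(alive,v0)
Op 4: gossip N2<->N1 -> N2.N0=(alive,v0) N2.N1=(alive,v0) N2.N2=(alive,v0) | N1.N0=(alive,v0) N1.N1=(alive,v0) N1.N2=(alive,v0)
Op 5: gossip N1<->N2 -> N1.N0=(alive,v0) N1.N1=(alive,v0) N1.N2=(alive,v0) | N2.N0=(alive,v0) N2.N1=(alive,v0) N2.N2=(alive,v0)
Op 6: gossip N1<->N0 -> N1.N0=(alive,v0) N1.N1=(alive,v0) N1.N2=(alive,v0) | N0.N0=(alive,v0) N0.N1=(alive,v0) N0.N2=(alive,v0)
Op 7: gossip N0<->N1 -> N0.N0=(alive,v0) N0.N1=(alive,v0) N0.N2=(alive,v0) | N1.N0=(alive,v0) N1.N1=(alive,v0) N1.N2=(alive,v0)
Op 8: N0 marks N2=suspect -> (suspect,v1)
Op 9: N2 marks N0=suspect -> (suspect,v1)
Op 10: gossip N2<->N0 -> N2.N0=(suspect,v1) N2.N1=(alive,v0) N2.N2=(suspect,v1) | N0.N0=(suspect,v1) N0.N1=(alive,v0) N0.N2=(suspect,v1)
Op 11: gossip N0<->N1 -> N0.N0=(suspect,v1) N0.N1=(alive,v0) N0.N2=(suspect,v1) | N1.N0=(suspect,v1) N1.N1=(alive,v0) N1.N2=(suspect,v1)
Op 12: gossip N1<->N0 -> N1.N0=(suspect,v1) N1.N1=(alive,v0) N1.N2=(suspect,v1) | N0.N0=(suspect,v1) N0.N1=(alive,v0) N0.N2=(suspect,v1)

Answer: N0=suspect,1 N1=alive,0 N2=suspect,1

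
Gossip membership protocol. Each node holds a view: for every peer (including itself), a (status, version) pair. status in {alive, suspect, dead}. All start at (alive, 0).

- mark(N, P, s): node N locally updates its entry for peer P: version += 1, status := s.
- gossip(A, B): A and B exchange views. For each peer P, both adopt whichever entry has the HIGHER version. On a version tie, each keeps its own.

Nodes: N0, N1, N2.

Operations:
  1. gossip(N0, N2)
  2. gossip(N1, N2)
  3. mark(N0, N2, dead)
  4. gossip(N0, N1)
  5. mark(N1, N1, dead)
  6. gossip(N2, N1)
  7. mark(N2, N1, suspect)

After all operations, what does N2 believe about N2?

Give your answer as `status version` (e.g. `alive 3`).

Answer: dead 1

Derivation:
Op 1: gossip N0<->N2 -> N0.N0=(alive,v0) N0.N1=(alive,v0) N0.N2=(alive,v0) | N2.N0=(alive,v0) N2.N1=(alive,v0) N2.N2=(alive,v0)
Op 2: gossip N1<->N2 -> N1.N0=(alive,v0) N1.N1=(alive,v0) N1.N2=(alive,v0) | N2.N0=(alive,v0) N2.N1=(alive,v0) N2.N2=(alive,v0)
Op 3: N0 marks N2=dead -> (dead,v1)
Op 4: gossip N0<->N1 -> N0.N0=(alive,v0) N0.N1=(alive,v0) N0.N2=(dead,v1) | N1.N0=(alive,v0) N1.N1=(alive,v0) N1.N2=(dead,v1)
Op 5: N1 marks N1=dead -> (dead,v1)
Op 6: gossip N2<->N1 -> N2.N0=(alive,v0) N2.N1=(dead,v1) N2.N2=(dead,v1) | N1.N0=(alive,v0) N1.N1=(dead,v1) N1.N2=(dead,v1)
Op 7: N2 marks N1=suspect -> (suspect,v2)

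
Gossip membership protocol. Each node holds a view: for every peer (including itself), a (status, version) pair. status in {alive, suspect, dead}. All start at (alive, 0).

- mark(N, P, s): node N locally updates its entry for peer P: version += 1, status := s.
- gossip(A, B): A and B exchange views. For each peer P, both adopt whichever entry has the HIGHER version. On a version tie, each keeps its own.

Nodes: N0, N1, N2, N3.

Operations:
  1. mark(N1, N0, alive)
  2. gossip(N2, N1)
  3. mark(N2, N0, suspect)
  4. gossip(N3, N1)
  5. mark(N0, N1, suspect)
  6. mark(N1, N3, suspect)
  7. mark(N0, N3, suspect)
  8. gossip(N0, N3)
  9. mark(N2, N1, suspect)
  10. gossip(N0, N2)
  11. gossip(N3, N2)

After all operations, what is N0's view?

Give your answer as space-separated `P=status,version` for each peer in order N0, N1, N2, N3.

Op 1: N1 marks N0=alive -> (alive,v1)
Op 2: gossip N2<->N1 -> N2.N0=(alive,v1) N2.N1=(alive,v0) N2.N2=(alive,v0) N2.N3=(alive,v0) | N1.N0=(alive,v1) N1.N1=(alive,v0) N1.N2=(alive,v0) N1.N3=(alive,v0)
Op 3: N2 marks N0=suspect -> (suspect,v2)
Op 4: gossip N3<->N1 -> N3.N0=(alive,v1) N3.N1=(alive,v0) N3.N2=(alive,v0) N3.N3=(alive,v0) | N1.N0=(alive,v1) N1.N1=(alive,v0) N1.N2=(alive,v0) N1.N3=(alive,v0)
Op 5: N0 marks N1=suspect -> (suspect,v1)
Op 6: N1 marks N3=suspect -> (suspect,v1)
Op 7: N0 marks N3=suspect -> (suspect,v1)
Op 8: gossip N0<->N3 -> N0.N0=(alive,v1) N0.N1=(suspect,v1) N0.N2=(alive,v0) N0.N3=(suspect,v1) | N3.N0=(alive,v1) N3.N1=(suspect,v1) N3.N2=(alive,v0) N3.N3=(suspect,v1)
Op 9: N2 marks N1=suspect -> (suspect,v1)
Op 10: gossip N0<->N2 -> N0.N0=(suspect,v2) N0.N1=(suspect,v1) N0.N2=(alive,v0) N0.N3=(suspect,v1) | N2.N0=(suspect,v2) N2.N1=(suspect,v1) N2.N2=(alive,v0) N2.N3=(suspect,v1)
Op 11: gossip N3<->N2 -> N3.N0=(suspect,v2) N3.N1=(suspect,v1) N3.N2=(alive,v0) N3.N3=(suspect,v1) | N2.N0=(suspect,v2) N2.N1=(suspect,v1) N2.N2=(alive,v0) N2.N3=(suspect,v1)

Answer: N0=suspect,2 N1=suspect,1 N2=alive,0 N3=suspect,1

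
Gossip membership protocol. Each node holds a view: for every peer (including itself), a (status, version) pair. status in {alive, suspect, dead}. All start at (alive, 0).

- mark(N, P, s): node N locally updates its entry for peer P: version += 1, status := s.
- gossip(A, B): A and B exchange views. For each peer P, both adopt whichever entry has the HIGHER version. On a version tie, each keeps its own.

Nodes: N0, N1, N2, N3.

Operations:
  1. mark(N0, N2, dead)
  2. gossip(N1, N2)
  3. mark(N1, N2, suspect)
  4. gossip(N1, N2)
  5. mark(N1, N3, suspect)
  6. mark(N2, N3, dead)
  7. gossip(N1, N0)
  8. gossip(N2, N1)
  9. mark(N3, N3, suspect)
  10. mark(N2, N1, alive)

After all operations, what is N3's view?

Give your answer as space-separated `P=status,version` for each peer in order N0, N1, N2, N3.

Op 1: N0 marks N2=dead -> (dead,v1)
Op 2: gossip N1<->N2 -> N1.N0=(alive,v0) N1.N1=(alive,v0) N1.N2=(alive,v0) N1.N3=(alive,v0) | N2.N0=(alive,v0) N2.N1=(alive,v0) N2.N2=(alive,v0) N2.N3=(alive,v0)
Op 3: N1 marks N2=suspect -> (suspect,v1)
Op 4: gossip N1<->N2 -> N1.N0=(alive,v0) N1.N1=(alive,v0) N1.N2=(suspect,v1) N1.N3=(alive,v0) | N2.N0=(alive,v0) N2.N1=(alive,v0) N2.N2=(suspect,v1) N2.N3=(alive,v0)
Op 5: N1 marks N3=suspect -> (suspect,v1)
Op 6: N2 marks N3=dead -> (dead,v1)
Op 7: gossip N1<->N0 -> N1.N0=(alive,v0) N1.N1=(alive,v0) N1.N2=(suspect,v1) N1.N3=(suspect,v1) | N0.N0=(alive,v0) N0.N1=(alive,v0) N0.N2=(dead,v1) N0.N3=(suspect,v1)
Op 8: gossip N2<->N1 -> N2.N0=(alive,v0) N2.N1=(alive,v0) N2.N2=(suspect,v1) N2.N3=(dead,v1) | N1.N0=(alive,v0) N1.N1=(alive,v0) N1.N2=(suspect,v1) N1.N3=(suspect,v1)
Op 9: N3 marks N3=suspect -> (suspect,v1)
Op 10: N2 marks N1=alive -> (alive,v1)

Answer: N0=alive,0 N1=alive,0 N2=alive,0 N3=suspect,1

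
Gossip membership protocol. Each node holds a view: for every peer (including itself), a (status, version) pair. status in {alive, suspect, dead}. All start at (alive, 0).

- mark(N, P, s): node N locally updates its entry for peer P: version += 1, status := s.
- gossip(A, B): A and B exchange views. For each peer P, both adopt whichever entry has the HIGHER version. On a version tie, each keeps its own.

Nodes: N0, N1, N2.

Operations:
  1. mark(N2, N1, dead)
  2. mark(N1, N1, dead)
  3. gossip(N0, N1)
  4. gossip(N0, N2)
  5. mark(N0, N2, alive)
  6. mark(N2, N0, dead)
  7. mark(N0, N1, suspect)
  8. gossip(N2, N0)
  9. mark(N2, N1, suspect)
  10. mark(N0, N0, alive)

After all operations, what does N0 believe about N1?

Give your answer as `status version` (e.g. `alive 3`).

Op 1: N2 marks N1=dead -> (dead,v1)
Op 2: N1 marks N1=dead -> (dead,v1)
Op 3: gossip N0<->N1 -> N0.N0=(alive,v0) N0.N1=(dead,v1) N0.N2=(alive,v0) | N1.N0=(alive,v0) N1.N1=(dead,v1) N1.N2=(alive,v0)
Op 4: gossip N0<->N2 -> N0.N0=(alive,v0) N0.N1=(dead,v1) N0.N2=(alive,v0) | N2.N0=(alive,v0) N2.N1=(dead,v1) N2.N2=(alive,v0)
Op 5: N0 marks N2=alive -> (alive,v1)
Op 6: N2 marks N0=dead -> (dead,v1)
Op 7: N0 marks N1=suspect -> (suspect,v2)
Op 8: gossip N2<->N0 -> N2.N0=(dead,v1) N2.N1=(suspect,v2) N2.N2=(alive,v1) | N0.N0=(dead,v1) N0.N1=(suspect,v2) N0.N2=(alive,v1)
Op 9: N2 marks N1=suspect -> (suspect,v3)
Op 10: N0 marks N0=alive -> (alive,v2)

Answer: suspect 2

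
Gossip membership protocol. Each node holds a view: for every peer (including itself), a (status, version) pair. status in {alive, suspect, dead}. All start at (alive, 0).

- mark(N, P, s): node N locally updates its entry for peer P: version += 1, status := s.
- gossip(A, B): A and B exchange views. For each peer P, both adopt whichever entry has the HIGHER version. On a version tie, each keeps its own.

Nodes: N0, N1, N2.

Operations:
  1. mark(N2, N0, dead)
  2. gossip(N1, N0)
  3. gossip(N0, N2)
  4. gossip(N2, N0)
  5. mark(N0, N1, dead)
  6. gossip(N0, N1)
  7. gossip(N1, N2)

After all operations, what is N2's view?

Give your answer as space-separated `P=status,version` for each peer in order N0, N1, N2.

Op 1: N2 marks N0=dead -> (dead,v1)
Op 2: gossip N1<->N0 -> N1.N0=(alive,v0) N1.N1=(alive,v0) N1.N2=(alive,v0) | N0.N0=(alive,v0) N0.N1=(alive,v0) N0.N2=(alive,v0)
Op 3: gossip N0<->N2 -> N0.N0=(dead,v1) N0.N1=(alive,v0) N0.N2=(alive,v0) | N2.N0=(dead,v1) N2.N1=(alive,v0) N2.N2=(alive,v0)
Op 4: gossip N2<->N0 -> N2.N0=(dead,v1) N2.N1=(alive,v0) N2.N2=(alive,v0) | N0.N0=(dead,v1) N0.N1=(alive,v0) N0.N2=(alive,v0)
Op 5: N0 marks N1=dead -> (dead,v1)
Op 6: gossip N0<->N1 -> N0.N0=(dead,v1) N0.N1=(dead,v1) N0.N2=(alive,v0) | N1.N0=(dead,v1) N1.N1=(dead,v1) N1.N2=(alive,v0)
Op 7: gossip N1<->N2 -> N1.N0=(dead,v1) N1.N1=(dead,v1) N1.N2=(alive,v0) | N2.N0=(dead,v1) N2.N1=(dead,v1) N2.N2=(alive,v0)

Answer: N0=dead,1 N1=dead,1 N2=alive,0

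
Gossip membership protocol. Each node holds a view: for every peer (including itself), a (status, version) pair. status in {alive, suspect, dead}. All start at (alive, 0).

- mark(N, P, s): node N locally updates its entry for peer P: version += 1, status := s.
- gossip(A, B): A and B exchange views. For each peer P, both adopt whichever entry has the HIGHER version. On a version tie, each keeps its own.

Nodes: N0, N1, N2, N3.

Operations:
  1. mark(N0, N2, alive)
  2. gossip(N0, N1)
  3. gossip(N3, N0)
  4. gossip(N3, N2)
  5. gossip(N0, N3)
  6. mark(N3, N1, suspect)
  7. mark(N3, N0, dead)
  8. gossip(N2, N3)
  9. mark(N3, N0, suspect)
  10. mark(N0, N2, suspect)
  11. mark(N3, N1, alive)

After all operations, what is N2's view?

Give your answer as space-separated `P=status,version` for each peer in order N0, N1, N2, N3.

Op 1: N0 marks N2=alive -> (alive,v1)
Op 2: gossip N0<->N1 -> N0.N0=(alive,v0) N0.N1=(alive,v0) N0.N2=(alive,v1) N0.N3=(alive,v0) | N1.N0=(alive,v0) N1.N1=(alive,v0) N1.N2=(alive,v1) N1.N3=(alive,v0)
Op 3: gossip N3<->N0 -> N3.N0=(alive,v0) N3.N1=(alive,v0) N3.N2=(alive,v1) N3.N3=(alive,v0) | N0.N0=(alive,v0) N0.N1=(alive,v0) N0.N2=(alive,v1) N0.N3=(alive,v0)
Op 4: gossip N3<->N2 -> N3.N0=(alive,v0) N3.N1=(alive,v0) N3.N2=(alive,v1) N3.N3=(alive,v0) | N2.N0=(alive,v0) N2.N1=(alive,v0) N2.N2=(alive,v1) N2.N3=(alive,v0)
Op 5: gossip N0<->N3 -> N0.N0=(alive,v0) N0.N1=(alive,v0) N0.N2=(alive,v1) N0.N3=(alive,v0) | N3.N0=(alive,v0) N3.N1=(alive,v0) N3.N2=(alive,v1) N3.N3=(alive,v0)
Op 6: N3 marks N1=suspect -> (suspect,v1)
Op 7: N3 marks N0=dead -> (dead,v1)
Op 8: gossip N2<->N3 -> N2.N0=(dead,v1) N2.N1=(suspect,v1) N2.N2=(alive,v1) N2.N3=(alive,v0) | N3.N0=(dead,v1) N3.N1=(suspect,v1) N3.N2=(alive,v1) N3.N3=(alive,v0)
Op 9: N3 marks N0=suspect -> (suspect,v2)
Op 10: N0 marks N2=suspect -> (suspect,v2)
Op 11: N3 marks N1=alive -> (alive,v2)

Answer: N0=dead,1 N1=suspect,1 N2=alive,1 N3=alive,0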